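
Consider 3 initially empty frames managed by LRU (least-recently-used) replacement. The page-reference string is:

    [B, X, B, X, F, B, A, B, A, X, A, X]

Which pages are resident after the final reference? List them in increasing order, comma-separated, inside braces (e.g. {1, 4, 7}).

{A, B, X}

B: fault, frames [B]
X: fault, frames [B, X]
B: hit
X: hit
F: fault, frames [B, X, F]
B: hit
A: fault, evict X, frames [F, B, A]
B: hit
A: hit
X: fault, evict F, frames [B, A, X]
A: hit
X: hit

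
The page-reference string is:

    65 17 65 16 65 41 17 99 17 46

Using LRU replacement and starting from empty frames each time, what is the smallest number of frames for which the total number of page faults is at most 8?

2

f=1: 10 faults
f=2: 7 faults
f=3: 7 faults
f=4: 6 faults
f=5: 6 faults
f=6: 6 faults
Smallest f with faults ≤ 8 is 2.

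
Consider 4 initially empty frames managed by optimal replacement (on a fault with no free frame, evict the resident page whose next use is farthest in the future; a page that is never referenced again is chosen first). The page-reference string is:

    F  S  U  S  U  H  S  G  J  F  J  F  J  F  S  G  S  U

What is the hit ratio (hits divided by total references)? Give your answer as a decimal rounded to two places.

0.61

F -> fault, frames (F)
S -> fault, frames (F S)
U -> fault, frames (F S U)
S -> hit
U -> hit
H -> fault, frames (F S U H)
S -> hit
G -> fault, evict H, frames (F S U G)
J -> fault, evict U, frames (F S G J)
F -> hit
J -> hit
F -> hit
J -> hit
F -> hit
S -> hit
G -> hit
S -> hit
U -> fault, evict J, frames (F S G U)
Hits: 11 of 18 references → 11/18 = 0.6111.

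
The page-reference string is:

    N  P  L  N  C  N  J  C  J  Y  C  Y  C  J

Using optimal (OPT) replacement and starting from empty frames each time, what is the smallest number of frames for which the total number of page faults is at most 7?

2

f=1: 14 faults
f=2: 7 faults
f=3: 6 faults
f=4: 6 faults
f=5: 6 faults
f=6: 6 faults
Smallest f with faults ≤ 7 is 2.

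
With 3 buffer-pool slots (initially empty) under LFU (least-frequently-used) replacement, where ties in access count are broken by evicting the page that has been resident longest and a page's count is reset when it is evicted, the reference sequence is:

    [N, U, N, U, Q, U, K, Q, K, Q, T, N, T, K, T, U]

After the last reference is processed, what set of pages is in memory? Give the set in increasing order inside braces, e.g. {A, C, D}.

N -> miss, frames (N)
U -> miss, frames (N U)
N -> hit
U -> hit
Q -> miss, frames (N U Q)
U -> hit
K -> miss, evict Q, frames (N U K)
Q -> miss, evict K, frames (N U Q)
K -> miss, evict Q, frames (N U K)
Q -> miss, evict K, frames (N U Q)
T -> miss, evict Q, frames (N U T)
N -> hit
T -> hit
K -> miss, evict T, frames (N U K)
T -> miss, evict K, frames (N U T)
U -> hit

{N, T, U}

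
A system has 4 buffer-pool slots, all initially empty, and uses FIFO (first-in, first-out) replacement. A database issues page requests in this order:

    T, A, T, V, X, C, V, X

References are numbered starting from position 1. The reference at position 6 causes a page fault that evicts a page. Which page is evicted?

pos 1: T → miss, frames {T}
pos 2: A → miss, frames {T,A}
pos 3: T → hit
pos 4: V → miss, frames {T,A,V}
pos 5: X → miss, frames {T,A,V,X}
pos 6: C → miss, evict T, frames {A,V,X,C}
At position 6, page T is evicted.

T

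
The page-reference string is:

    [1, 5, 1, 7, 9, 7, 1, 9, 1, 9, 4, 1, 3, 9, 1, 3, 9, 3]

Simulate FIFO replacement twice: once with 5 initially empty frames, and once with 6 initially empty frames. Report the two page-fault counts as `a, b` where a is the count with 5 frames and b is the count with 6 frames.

5 frames: F F . F F . . . . . F . F . F . . . → 7 faults.
6 frames: F F . F F . . . . . F . F . . . . . → 6 faults.
6 < 7: adding a frame reduced faults, as is typical.

7, 6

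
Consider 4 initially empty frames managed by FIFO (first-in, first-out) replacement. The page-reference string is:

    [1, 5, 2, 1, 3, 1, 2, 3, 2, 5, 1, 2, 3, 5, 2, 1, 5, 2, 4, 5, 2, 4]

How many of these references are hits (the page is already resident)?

1 -> miss, frames [1]
5 -> miss, frames [1, 5]
2 -> miss, frames [1, 5, 2]
1 -> hit
3 -> miss, frames [1, 5, 2, 3]
1 -> hit
2 -> hit
3 -> hit
2 -> hit
5 -> hit
1 -> hit
2 -> hit
3 -> hit
5 -> hit
2 -> hit
1 -> hit
5 -> hit
2 -> hit
4 -> miss, evict 1, frames [5, 2, 3, 4]
5 -> hit
2 -> hit
4 -> hit
Hits: 17.

17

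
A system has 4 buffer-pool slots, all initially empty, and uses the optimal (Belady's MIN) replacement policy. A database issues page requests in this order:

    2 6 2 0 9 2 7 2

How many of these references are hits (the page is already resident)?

2 -> miss, frames (2)
6 -> miss, frames (2 6)
2 -> hit
0 -> miss, frames (2 6 0)
9 -> miss, frames (2 6 0 9)
2 -> hit
7 -> miss, evict 9, frames (2 6 0 7)
2 -> hit
Hits: 3.

3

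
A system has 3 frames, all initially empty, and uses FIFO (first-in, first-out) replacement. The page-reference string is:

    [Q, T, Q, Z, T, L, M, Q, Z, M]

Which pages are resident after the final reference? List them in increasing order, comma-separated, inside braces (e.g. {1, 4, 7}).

Q: fault, frames {Q}
T: fault, frames {Q,T}
Q: hit
Z: fault, frames {Q,T,Z}
T: hit
L: fault, evict Q, frames {T,Z,L}
M: fault, evict T, frames {Z,L,M}
Q: fault, evict Z, frames {L,M,Q}
Z: fault, evict L, frames {M,Q,Z}
M: hit

{M, Q, Z}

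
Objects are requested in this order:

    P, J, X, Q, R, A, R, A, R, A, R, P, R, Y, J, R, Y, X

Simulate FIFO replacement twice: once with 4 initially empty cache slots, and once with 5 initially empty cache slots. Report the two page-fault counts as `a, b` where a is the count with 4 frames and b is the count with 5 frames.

4 frames: F F F F F F . . . . . F . F F F . F → 11 faults.
5 frames: F F F F F F . . . . . F . F F . . F → 10 faults.
10 < 11: adding a frame reduced faults, as is typical.

11, 10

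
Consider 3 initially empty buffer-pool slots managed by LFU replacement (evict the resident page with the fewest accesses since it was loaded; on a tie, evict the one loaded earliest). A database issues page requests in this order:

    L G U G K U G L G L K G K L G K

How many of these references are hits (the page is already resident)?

L → fault, frames {L}
G → fault, frames {L,G}
U → fault, frames {L,G,U}
G → hit
K → fault, evict L, frames {G,U,K}
U → hit
G → hit
L → fault, evict K, frames {G,U,L}
G → hit
L → hit
K → fault, evict U, frames {G,L,K}
G → hit
K → hit
L → hit
G → hit
K → hit
Hits: 10.

10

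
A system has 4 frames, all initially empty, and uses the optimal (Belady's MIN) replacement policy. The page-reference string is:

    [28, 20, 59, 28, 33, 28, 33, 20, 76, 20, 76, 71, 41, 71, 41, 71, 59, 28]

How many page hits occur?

28: miss, frames {28}
20: miss, frames {28,20}
59: miss, frames {28,20,59}
28: hit
33: miss, frames {28,20,59,33}
28: hit
33: hit
20: hit
76: miss, evict 33, frames {28,20,59,76}
20: hit
76: hit
71: miss, evict 76, frames {28,20,59,71}
41: miss, evict 20, frames {28,59,71,41}
71: hit
41: hit
71: hit
59: hit
28: hit
Hits: 11.

11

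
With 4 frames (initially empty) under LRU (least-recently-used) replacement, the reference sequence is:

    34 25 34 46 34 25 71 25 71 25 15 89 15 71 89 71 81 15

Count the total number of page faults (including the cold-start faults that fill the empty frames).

7

34 → miss, frames {34}
25 → miss, frames {34,25}
34 → hit
46 → miss, frames {25,34,46}
34 → hit
25 → hit
71 → miss, frames {46,34,25,71}
25 → hit
71 → hit
25 → hit
15 → miss, evict 46, frames {34,71,25,15}
89 → miss, evict 34, frames {71,25,15,89}
15 → hit
71 → hit
89 → hit
71 → hit
81 → miss, evict 25, frames {15,89,71,81}
15 → hit
Page faults: 7.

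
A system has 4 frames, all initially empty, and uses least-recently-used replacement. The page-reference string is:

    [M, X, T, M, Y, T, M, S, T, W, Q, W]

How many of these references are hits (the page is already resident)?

5

M -> fault, frames [M]
X -> fault, frames [M, X]
T -> fault, frames [M, X, T]
M -> hit
Y -> fault, frames [X, T, M, Y]
T -> hit
M -> hit
S -> fault, evict X, frames [Y, T, M, S]
T -> hit
W -> fault, evict Y, frames [M, S, T, W]
Q -> fault, evict M, frames [S, T, W, Q]
W -> hit
Hits: 5.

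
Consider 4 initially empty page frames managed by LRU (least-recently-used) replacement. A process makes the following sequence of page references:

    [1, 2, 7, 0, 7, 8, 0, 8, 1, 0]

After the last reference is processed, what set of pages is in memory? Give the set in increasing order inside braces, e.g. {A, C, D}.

{0, 1, 7, 8}

1: miss, frames (1)
2: miss, frames (1 2)
7: miss, frames (1 2 7)
0: miss, frames (1 2 7 0)
7: hit
8: miss, evict 1, frames (2 0 7 8)
0: hit
8: hit
1: miss, evict 2, frames (7 0 8 1)
0: hit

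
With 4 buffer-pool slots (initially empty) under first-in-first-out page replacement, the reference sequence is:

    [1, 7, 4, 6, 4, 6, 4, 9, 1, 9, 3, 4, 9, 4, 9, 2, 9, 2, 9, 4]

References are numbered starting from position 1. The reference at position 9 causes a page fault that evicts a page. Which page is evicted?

pos 1: 1: miss, frames [1]
pos 2: 7: miss, frames [1, 7]
pos 3: 4: miss, frames [1, 7, 4]
pos 4: 6: miss, frames [1, 7, 4, 6]
pos 5: 4: hit
pos 6: 6: hit
pos 7: 4: hit
pos 8: 9: miss, evict 1, frames [7, 4, 6, 9]
pos 9: 1: miss, evict 7, frames [4, 6, 9, 1]
At position 9, page 7 is evicted.

7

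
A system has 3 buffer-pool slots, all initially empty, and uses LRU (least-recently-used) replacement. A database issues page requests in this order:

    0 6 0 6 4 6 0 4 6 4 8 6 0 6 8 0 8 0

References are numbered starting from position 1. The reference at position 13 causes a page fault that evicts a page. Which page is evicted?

4

pos 1: 0 -> miss, frames (0)
pos 2: 6 -> miss, frames (0 6)
pos 3: 0 -> hit
pos 4: 6 -> hit
pos 5: 4 -> miss, frames (0 6 4)
pos 6: 6 -> hit
pos 7: 0 -> hit
pos 8: 4 -> hit
pos 9: 6 -> hit
pos 10: 4 -> hit
pos 11: 8 -> miss, evict 0, frames (6 4 8)
pos 12: 6 -> hit
pos 13: 0 -> miss, evict 4, frames (8 6 0)
At position 13, page 4 is evicted.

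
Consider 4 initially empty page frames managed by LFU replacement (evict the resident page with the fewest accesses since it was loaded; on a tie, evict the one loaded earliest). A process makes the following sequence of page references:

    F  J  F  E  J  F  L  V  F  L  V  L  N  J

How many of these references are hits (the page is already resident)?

F -> fault, frames [F]
J -> fault, frames [F, J]
F -> hit
E -> fault, frames [F, J, E]
J -> hit
F -> hit
L -> fault, frames [F, J, E, L]
V -> fault, evict E, frames [F, J, L, V]
F -> hit
L -> hit
V -> hit
L -> hit
N -> fault, evict J, frames [F, L, V, N]
J -> fault, evict N, frames [F, L, V, J]
Hits: 7.

7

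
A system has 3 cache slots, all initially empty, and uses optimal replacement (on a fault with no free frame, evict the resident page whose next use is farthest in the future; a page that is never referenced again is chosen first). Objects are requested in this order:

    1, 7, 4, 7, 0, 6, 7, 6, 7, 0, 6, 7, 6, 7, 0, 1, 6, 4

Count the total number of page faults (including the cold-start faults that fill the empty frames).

7

1: fault, frames [1]
7: fault, frames [1, 7]
4: fault, frames [1, 7, 4]
7: hit
0: fault, evict 4, frames [1, 7, 0]
6: fault, evict 1, frames [7, 0, 6]
7: hit
6: hit
7: hit
0: hit
6: hit
7: hit
6: hit
7: hit
0: hit
1: fault, evict 0, frames [7, 6, 1]
6: hit
4: fault, evict 1, frames [7, 6, 4]
Page faults: 7.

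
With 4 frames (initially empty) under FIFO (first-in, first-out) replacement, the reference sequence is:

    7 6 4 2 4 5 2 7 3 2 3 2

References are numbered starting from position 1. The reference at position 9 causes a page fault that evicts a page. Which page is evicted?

4

pos 1: 7 → fault, frames {7}
pos 2: 6 → fault, frames {7,6}
pos 3: 4 → fault, frames {7,6,4}
pos 4: 2 → fault, frames {7,6,4,2}
pos 5: 4 → hit
pos 6: 5 → fault, evict 7, frames {6,4,2,5}
pos 7: 2 → hit
pos 8: 7 → fault, evict 6, frames {4,2,5,7}
pos 9: 3 → fault, evict 4, frames {2,5,7,3}
At position 9, page 4 is evicted.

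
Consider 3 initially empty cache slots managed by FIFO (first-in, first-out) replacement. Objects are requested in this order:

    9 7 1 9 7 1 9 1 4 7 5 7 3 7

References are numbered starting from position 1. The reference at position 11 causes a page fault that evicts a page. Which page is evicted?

pos 1: 9 → fault, frames {9}
pos 2: 7 → fault, frames {9,7}
pos 3: 1 → fault, frames {9,7,1}
pos 4: 9 → hit
pos 5: 7 → hit
pos 6: 1 → hit
pos 7: 9 → hit
pos 8: 1 → hit
pos 9: 4 → fault, evict 9, frames {7,1,4}
pos 10: 7 → hit
pos 11: 5 → fault, evict 7, frames {1,4,5}
At position 11, page 7 is evicted.

7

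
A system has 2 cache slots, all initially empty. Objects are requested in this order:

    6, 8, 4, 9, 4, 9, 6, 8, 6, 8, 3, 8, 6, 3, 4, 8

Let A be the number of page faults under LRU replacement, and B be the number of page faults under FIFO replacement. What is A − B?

Under LRU: F F F F . . F F . . F . F F F F → 11 faults.
Under FIFO: F F F F . . F F . . F . F . F F → 10 faults.
A − B = 11 − 10 = 1.

1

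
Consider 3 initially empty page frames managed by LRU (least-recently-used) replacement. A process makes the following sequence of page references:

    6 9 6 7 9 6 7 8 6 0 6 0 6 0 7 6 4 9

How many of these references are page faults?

8

6 → fault, frames [6]
9 → fault, frames [6, 9]
6 → hit
7 → fault, frames [9, 6, 7]
9 → hit
6 → hit
7 → hit
8 → fault, evict 9, frames [6, 7, 8]
6 → hit
0 → fault, evict 7, frames [8, 6, 0]
6 → hit
0 → hit
6 → hit
0 → hit
7 → fault, evict 8, frames [6, 0, 7]
6 → hit
4 → fault, evict 0, frames [7, 6, 4]
9 → fault, evict 7, frames [6, 4, 9]
Page faults: 8.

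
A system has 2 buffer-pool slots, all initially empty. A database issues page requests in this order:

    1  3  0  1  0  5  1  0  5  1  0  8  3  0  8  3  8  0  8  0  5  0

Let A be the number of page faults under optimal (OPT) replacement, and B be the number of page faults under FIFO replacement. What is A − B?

Under OPT: F F F . . F . F . F . F F . F . . F . . F . → 11 faults.
Under FIFO: F F F F . F . F . F . F F F F F . F F . F F → 16 faults.
A − B = 11 − 16 = -5.

-5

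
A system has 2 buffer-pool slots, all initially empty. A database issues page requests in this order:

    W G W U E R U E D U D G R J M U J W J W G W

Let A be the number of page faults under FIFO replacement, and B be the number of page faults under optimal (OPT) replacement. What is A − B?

3

Under FIFO: F F . F F F F F F F . F F F F F F F . . F . → 17 faults.
Under OPT: F F . F F F . F F . . F F F F . F F . . F . → 14 faults.
A − B = 17 − 14 = 3.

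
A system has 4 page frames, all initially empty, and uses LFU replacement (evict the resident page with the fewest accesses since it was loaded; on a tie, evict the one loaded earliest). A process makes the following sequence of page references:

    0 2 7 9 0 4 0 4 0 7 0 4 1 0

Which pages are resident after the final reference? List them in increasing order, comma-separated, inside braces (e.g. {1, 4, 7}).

0 -> fault, frames (0)
2 -> fault, frames (0 2)
7 -> fault, frames (0 2 7)
9 -> fault, frames (0 2 7 9)
0 -> hit
4 -> fault, evict 2, frames (0 7 9 4)
0 -> hit
4 -> hit
0 -> hit
7 -> hit
0 -> hit
4 -> hit
1 -> fault, evict 9, frames (0 7 4 1)
0 -> hit

{0, 1, 4, 7}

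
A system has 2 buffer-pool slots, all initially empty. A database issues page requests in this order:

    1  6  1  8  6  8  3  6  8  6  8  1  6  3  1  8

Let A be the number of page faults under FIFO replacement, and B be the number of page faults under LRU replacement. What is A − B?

-1

Under FIFO: F F . F . . F F F . . F F F F F → 11 faults.
Under LRU: F F . F F . F F F . . F F F F F → 12 faults.
A − B = 11 − 12 = -1.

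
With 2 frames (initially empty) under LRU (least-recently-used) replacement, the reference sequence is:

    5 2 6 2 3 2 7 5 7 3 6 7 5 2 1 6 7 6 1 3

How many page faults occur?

5: fault, frames (5)
2: fault, frames (5 2)
6: fault, evict 5, frames (2 6)
2: hit
3: fault, evict 6, frames (2 3)
2: hit
7: fault, evict 3, frames (2 7)
5: fault, evict 2, frames (7 5)
7: hit
3: fault, evict 5, frames (7 3)
6: fault, evict 7, frames (3 6)
7: fault, evict 3, frames (6 7)
5: fault, evict 6, frames (7 5)
2: fault, evict 7, frames (5 2)
1: fault, evict 5, frames (2 1)
6: fault, evict 2, frames (1 6)
7: fault, evict 1, frames (6 7)
6: hit
1: fault, evict 7, frames (6 1)
3: fault, evict 6, frames (1 3)
Page faults: 16.

16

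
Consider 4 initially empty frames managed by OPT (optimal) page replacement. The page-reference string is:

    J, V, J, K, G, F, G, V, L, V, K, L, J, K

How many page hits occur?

J → miss, frames {J}
V → miss, frames {J,V}
J → hit
K → miss, frames {J,V,K}
G → miss, frames {J,V,K,G}
F → miss, evict J, frames {V,K,G,F}
G → hit
V → hit
L → miss, evict F, frames {V,K,G,L}
V → hit
K → hit
L → hit
J → miss, evict L, frames {V,K,G,J}
K → hit
Hits: 7.

7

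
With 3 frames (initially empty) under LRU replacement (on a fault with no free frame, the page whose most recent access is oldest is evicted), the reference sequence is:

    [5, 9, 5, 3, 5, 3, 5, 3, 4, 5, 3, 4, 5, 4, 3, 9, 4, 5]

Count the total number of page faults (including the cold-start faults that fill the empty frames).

5 → miss, frames {5}
9 → miss, frames {5,9}
5 → hit
3 → miss, frames {9,5,3}
5 → hit
3 → hit
5 → hit
3 → hit
4 → miss, evict 9, frames {5,3,4}
5 → hit
3 → hit
4 → hit
5 → hit
4 → hit
3 → hit
9 → miss, evict 5, frames {4,3,9}
4 → hit
5 → miss, evict 3, frames {9,4,5}
Page faults: 6.

6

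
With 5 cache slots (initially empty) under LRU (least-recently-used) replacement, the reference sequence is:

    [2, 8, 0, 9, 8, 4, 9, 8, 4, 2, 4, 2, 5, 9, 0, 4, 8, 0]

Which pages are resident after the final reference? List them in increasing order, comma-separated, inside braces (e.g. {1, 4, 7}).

{0, 4, 5, 8, 9}

2 → fault, frames {2}
8 → fault, frames {2,8}
0 → fault, frames {2,8,0}
9 → fault, frames {2,8,0,9}
8 → hit
4 → fault, frames {2,0,9,8,4}
9 → hit
8 → hit
4 → hit
2 → hit
4 → hit
2 → hit
5 → fault, evict 0, frames {9,8,4,2,5}
9 → hit
0 → fault, evict 8, frames {4,2,5,9,0}
4 → hit
8 → fault, evict 2, frames {5,9,0,4,8}
0 → hit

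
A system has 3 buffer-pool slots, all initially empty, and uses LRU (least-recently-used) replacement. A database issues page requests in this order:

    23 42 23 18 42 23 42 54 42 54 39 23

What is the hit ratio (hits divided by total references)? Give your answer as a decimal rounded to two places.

0.50

23: fault, frames {23}
42: fault, frames {23,42}
23: hit
18: fault, frames {42,23,18}
42: hit
23: hit
42: hit
54: fault, evict 18, frames {23,42,54}
42: hit
54: hit
39: fault, evict 23, frames {42,54,39}
23: fault, evict 42, frames {54,39,23}
Hits: 6 of 12 references → 6/12 = 0.5000.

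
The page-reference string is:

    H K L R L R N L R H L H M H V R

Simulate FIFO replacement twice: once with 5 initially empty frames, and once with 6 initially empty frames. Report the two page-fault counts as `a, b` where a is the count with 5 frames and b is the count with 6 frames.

8, 7

5 frames: F F F F . . F . . . . . F F F . → 8 faults.
6 frames: F F F F . . F . . . . . F . F . → 7 faults.
7 < 8: adding a frame reduced faults, as is typical.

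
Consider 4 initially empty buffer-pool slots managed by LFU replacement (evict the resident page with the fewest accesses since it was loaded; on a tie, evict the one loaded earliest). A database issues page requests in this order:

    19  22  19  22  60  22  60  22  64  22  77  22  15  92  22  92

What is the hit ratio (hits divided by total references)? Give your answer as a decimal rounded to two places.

0.56

19: miss, frames (19)
22: miss, frames (19 22)
19: hit
22: hit
60: miss, frames (19 22 60)
22: hit
60: hit
22: hit
64: miss, frames (19 22 60 64)
22: hit
77: miss, evict 64, frames (19 22 60 77)
22: hit
15: miss, evict 77, frames (19 22 60 15)
92: miss, evict 15, frames (19 22 60 92)
22: hit
92: hit
Hits: 9 of 16 references → 9/16 = 0.5625.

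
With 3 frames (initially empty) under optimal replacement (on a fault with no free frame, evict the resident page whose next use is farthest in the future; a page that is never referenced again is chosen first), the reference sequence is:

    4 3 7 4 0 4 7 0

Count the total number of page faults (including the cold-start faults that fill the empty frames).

4: fault, frames [4]
3: fault, frames [4, 3]
7: fault, frames [4, 3, 7]
4: hit
0: fault, evict 3, frames [4, 7, 0]
4: hit
7: hit
0: hit
Page faults: 4.

4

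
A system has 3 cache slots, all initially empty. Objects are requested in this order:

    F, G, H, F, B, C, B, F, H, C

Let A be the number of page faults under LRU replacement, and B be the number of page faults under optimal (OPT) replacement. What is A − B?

Under LRU: F F F . F F . . F F → 7 faults.
Under OPT: F F F . F F . . F . → 6 faults.
A − B = 7 − 6 = 1.

1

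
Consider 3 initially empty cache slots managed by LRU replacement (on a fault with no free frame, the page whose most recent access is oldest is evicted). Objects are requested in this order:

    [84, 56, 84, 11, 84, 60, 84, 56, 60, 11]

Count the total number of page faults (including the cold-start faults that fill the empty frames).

84 → fault, frames [84]
56 → fault, frames [84, 56]
84 → hit
11 → fault, frames [56, 84, 11]
84 → hit
60 → fault, evict 56, frames [11, 84, 60]
84 → hit
56 → fault, evict 11, frames [60, 84, 56]
60 → hit
11 → fault, evict 84, frames [56, 60, 11]
Page faults: 6.

6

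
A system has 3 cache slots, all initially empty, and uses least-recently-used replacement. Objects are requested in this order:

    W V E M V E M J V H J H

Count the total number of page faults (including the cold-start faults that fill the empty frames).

W -> miss, frames (W)
V -> miss, frames (W V)
E -> miss, frames (W V E)
M -> miss, evict W, frames (V E M)
V -> hit
E -> hit
M -> hit
J -> miss, evict V, frames (E M J)
V -> miss, evict E, frames (M J V)
H -> miss, evict M, frames (J V H)
J -> hit
H -> hit
Page faults: 7.

7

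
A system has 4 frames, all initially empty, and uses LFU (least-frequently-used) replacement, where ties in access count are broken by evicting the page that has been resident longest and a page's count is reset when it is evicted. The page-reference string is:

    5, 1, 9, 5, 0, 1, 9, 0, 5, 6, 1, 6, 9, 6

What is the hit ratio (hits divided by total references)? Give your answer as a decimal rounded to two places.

5 -> miss, frames (5)
1 -> miss, frames (5 1)
9 -> miss, frames (5 1 9)
5 -> hit
0 -> miss, frames (5 1 9 0)
1 -> hit
9 -> hit
0 -> hit
5 -> hit
6 -> miss, evict 1, frames (5 9 0 6)
1 -> miss, evict 6, frames (5 9 0 1)
6 -> miss, evict 1, frames (5 9 0 6)
9 -> hit
6 -> hit
Hits: 7 of 14 references → 7/14 = 0.5000.

0.50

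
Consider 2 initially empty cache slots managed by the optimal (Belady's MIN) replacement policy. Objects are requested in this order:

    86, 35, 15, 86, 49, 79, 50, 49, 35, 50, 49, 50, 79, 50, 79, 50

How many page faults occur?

9

86 -> miss, frames [86]
35 -> miss, frames [86, 35]
15 -> miss, evict 35, frames [86, 15]
86 -> hit
49 -> miss, evict 15, frames [86, 49]
79 -> miss, evict 86, frames [49, 79]
50 -> miss, evict 79, frames [49, 50]
49 -> hit
35 -> miss, evict 49, frames [50, 35]
50 -> hit
49 -> miss, evict 35, frames [50, 49]
50 -> hit
79 -> miss, evict 49, frames [50, 79]
50 -> hit
79 -> hit
50 -> hit
Page faults: 9.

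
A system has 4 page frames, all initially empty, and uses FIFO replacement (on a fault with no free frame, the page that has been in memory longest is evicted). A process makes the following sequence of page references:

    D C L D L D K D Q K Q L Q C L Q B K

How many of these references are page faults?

D: miss, frames (D)
C: miss, frames (D C)
L: miss, frames (D C L)
D: hit
L: hit
D: hit
K: miss, frames (D C L K)
D: hit
Q: miss, evict D, frames (C L K Q)
K: hit
Q: hit
L: hit
Q: hit
C: hit
L: hit
Q: hit
B: miss, evict C, frames (L K Q B)
K: hit
Page faults: 6.

6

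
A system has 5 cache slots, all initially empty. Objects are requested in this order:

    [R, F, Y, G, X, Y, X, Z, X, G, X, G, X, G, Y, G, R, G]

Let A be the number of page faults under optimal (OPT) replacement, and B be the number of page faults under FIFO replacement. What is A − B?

-1

Under OPT: F F F F F . . F . . . . . . . . . . → 6 faults.
Under FIFO: F F F F F . . F . . . . . . . . F . → 7 faults.
A − B = 6 − 7 = -1.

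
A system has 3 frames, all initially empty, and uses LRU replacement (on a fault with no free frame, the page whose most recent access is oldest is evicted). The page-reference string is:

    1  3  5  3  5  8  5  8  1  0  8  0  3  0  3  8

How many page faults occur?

7

1 → fault, frames {1}
3 → fault, frames {1,3}
5 → fault, frames {1,3,5}
3 → hit
5 → hit
8 → fault, evict 1, frames {3,5,8}
5 → hit
8 → hit
1 → fault, evict 3, frames {5,8,1}
0 → fault, evict 5, frames {8,1,0}
8 → hit
0 → hit
3 → fault, evict 1, frames {8,0,3}
0 → hit
3 → hit
8 → hit
Page faults: 7.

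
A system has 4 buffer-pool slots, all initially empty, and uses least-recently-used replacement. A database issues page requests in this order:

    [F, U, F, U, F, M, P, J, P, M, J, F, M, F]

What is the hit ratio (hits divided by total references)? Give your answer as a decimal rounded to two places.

F -> fault, frames [F]
U -> fault, frames [F, U]
F -> hit
U -> hit
F -> hit
M -> fault, frames [U, F, M]
P -> fault, frames [U, F, M, P]
J -> fault, evict U, frames [F, M, P, J]
P -> hit
M -> hit
J -> hit
F -> hit
M -> hit
F -> hit
Hits: 9 of 14 references → 9/14 = 0.6429.

0.64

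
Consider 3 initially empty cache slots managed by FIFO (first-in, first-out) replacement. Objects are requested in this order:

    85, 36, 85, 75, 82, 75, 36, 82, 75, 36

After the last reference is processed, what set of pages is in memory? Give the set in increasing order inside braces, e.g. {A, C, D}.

{36, 75, 82}

85 -> fault, frames (85)
36 -> fault, frames (85 36)
85 -> hit
75 -> fault, frames (85 36 75)
82 -> fault, evict 85, frames (36 75 82)
75 -> hit
36 -> hit
82 -> hit
75 -> hit
36 -> hit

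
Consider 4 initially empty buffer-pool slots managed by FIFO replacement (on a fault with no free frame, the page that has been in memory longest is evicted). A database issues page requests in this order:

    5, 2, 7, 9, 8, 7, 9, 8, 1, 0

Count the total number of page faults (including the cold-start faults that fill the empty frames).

5: miss, frames [5]
2: miss, frames [5, 2]
7: miss, frames [5, 2, 7]
9: miss, frames [5, 2, 7, 9]
8: miss, evict 5, frames [2, 7, 9, 8]
7: hit
9: hit
8: hit
1: miss, evict 2, frames [7, 9, 8, 1]
0: miss, evict 7, frames [9, 8, 1, 0]
Page faults: 7.

7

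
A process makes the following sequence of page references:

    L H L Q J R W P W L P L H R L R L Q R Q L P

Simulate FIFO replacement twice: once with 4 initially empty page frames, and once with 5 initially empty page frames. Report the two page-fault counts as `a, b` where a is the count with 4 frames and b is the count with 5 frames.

12, 11

4 frames: F F . F F F F F . F . . F F . . . F . . . F → 12 faults.
5 frames: F F . F F F F F . F . . F . . . . F F . . . → 11 faults.
11 < 12: adding a frame reduced faults, as is typical.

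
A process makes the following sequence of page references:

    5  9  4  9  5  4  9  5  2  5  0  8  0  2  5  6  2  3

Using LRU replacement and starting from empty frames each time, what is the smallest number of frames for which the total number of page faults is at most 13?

f=1: 18 faults
f=2: 15 faults
f=3: 10 faults
f=4: 8 faults
f=5: 8 faults
f=6: 8 faults
f=7: 8 faults
f=8: 8 faults
Smallest f with faults ≤ 13 is 3.

3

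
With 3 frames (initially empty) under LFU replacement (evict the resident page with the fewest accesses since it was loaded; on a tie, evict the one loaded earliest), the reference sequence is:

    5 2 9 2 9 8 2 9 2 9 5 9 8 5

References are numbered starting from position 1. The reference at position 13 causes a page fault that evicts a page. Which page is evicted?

5

pos 1: 5: miss, frames (5)
pos 2: 2: miss, frames (5 2)
pos 3: 9: miss, frames (5 2 9)
pos 4: 2: hit
pos 5: 9: hit
pos 6: 8: miss, evict 5, frames (2 9 8)
pos 7: 2: hit
pos 8: 9: hit
pos 9: 2: hit
pos 10: 9: hit
pos 11: 5: miss, evict 8, frames (2 9 5)
pos 12: 9: hit
pos 13: 8: miss, evict 5, frames (2 9 8)
At position 13, page 5 is evicted.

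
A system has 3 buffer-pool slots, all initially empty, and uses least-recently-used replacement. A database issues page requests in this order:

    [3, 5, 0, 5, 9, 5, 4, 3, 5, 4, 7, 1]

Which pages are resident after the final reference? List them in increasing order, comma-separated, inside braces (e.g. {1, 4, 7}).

{1, 4, 7}

3 → miss, frames {3}
5 → miss, frames {3,5}
0 → miss, frames {3,5,0}
5 → hit
9 → miss, evict 3, frames {0,5,9}
5 → hit
4 → miss, evict 0, frames {9,5,4}
3 → miss, evict 9, frames {5,4,3}
5 → hit
4 → hit
7 → miss, evict 3, frames {5,4,7}
1 → miss, evict 5, frames {4,7,1}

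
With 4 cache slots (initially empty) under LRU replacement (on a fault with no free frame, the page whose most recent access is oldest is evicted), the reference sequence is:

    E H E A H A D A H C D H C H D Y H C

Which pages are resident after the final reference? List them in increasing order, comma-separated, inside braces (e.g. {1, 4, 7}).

E → miss, frames (E)
H → miss, frames (E H)
E → hit
A → miss, frames (H E A)
H → hit
A → hit
D → miss, frames (E H A D)
A → hit
H → hit
C → miss, evict E, frames (D A H C)
D → hit
H → hit
C → hit
H → hit
D → hit
Y → miss, evict A, frames (C H D Y)
H → hit
C → hit

{C, D, H, Y}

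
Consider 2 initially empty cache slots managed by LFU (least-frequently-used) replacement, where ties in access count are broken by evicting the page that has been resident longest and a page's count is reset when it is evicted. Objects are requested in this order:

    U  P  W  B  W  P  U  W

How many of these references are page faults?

U -> miss, frames [U]
P -> miss, frames [U, P]
W -> miss, evict U, frames [P, W]
B -> miss, evict P, frames [W, B]
W -> hit
P -> miss, evict B, frames [W, P]
U -> miss, evict P, frames [W, U]
W -> hit
Page faults: 6.

6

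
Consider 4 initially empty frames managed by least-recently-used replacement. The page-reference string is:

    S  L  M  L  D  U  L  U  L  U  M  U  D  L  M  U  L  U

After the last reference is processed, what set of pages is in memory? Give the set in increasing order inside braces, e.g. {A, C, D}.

{D, L, M, U}

S -> fault, frames (S)
L -> fault, frames (S L)
M -> fault, frames (S L M)
L -> hit
D -> fault, frames (S M L D)
U -> fault, evict S, frames (M L D U)
L -> hit
U -> hit
L -> hit
U -> hit
M -> hit
U -> hit
D -> hit
L -> hit
M -> hit
U -> hit
L -> hit
U -> hit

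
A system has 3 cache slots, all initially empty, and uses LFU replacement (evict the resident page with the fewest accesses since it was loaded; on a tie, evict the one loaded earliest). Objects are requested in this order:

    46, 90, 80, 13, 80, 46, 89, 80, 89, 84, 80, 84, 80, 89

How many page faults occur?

7

46 → miss, frames {46}
90 → miss, frames {46,90}
80 → miss, frames {46,90,80}
13 → miss, evict 46, frames {90,80,13}
80 → hit
46 → miss, evict 90, frames {80,13,46}
89 → miss, evict 13, frames {80,46,89}
80 → hit
89 → hit
84 → miss, evict 46, frames {80,89,84}
80 → hit
84 → hit
80 → hit
89 → hit
Page faults: 7.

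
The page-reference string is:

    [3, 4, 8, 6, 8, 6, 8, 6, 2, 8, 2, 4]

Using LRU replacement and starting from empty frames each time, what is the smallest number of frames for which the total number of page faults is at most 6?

f=1: 12 faults
f=2: 7 faults
f=3: 6 faults
f=4: 5 faults
f=5: 5 faults
Smallest f with faults ≤ 6 is 3.

3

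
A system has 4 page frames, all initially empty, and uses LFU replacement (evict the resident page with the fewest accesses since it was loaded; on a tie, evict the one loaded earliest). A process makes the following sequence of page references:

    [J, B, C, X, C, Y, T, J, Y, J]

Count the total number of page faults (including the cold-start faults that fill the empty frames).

7

J → miss, frames [J]
B → miss, frames [J, B]
C → miss, frames [J, B, C]
X → miss, frames [J, B, C, X]
C → hit
Y → miss, evict J, frames [B, C, X, Y]
T → miss, evict B, frames [C, X, Y, T]
J → miss, evict X, frames [C, Y, T, J]
Y → hit
J → hit
Page faults: 7.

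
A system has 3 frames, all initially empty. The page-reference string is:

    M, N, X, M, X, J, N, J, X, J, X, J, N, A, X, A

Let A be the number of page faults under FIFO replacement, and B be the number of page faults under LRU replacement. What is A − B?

-2

Under FIFO: F F F . . F . . . . . . . F . . → 5 faults.
Under LRU: F F F . . F F . . . . . . F F . → 7 faults.
A − B = 5 − 7 = -2.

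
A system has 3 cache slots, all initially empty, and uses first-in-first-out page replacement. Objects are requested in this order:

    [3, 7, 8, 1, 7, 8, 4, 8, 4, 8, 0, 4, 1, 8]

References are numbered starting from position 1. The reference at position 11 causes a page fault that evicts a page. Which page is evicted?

8

pos 1: 3: miss, frames (3)
pos 2: 7: miss, frames (3 7)
pos 3: 8: miss, frames (3 7 8)
pos 4: 1: miss, evict 3, frames (7 8 1)
pos 5: 7: hit
pos 6: 8: hit
pos 7: 4: miss, evict 7, frames (8 1 4)
pos 8: 8: hit
pos 9: 4: hit
pos 10: 8: hit
pos 11: 0: miss, evict 8, frames (1 4 0)
At position 11, page 8 is evicted.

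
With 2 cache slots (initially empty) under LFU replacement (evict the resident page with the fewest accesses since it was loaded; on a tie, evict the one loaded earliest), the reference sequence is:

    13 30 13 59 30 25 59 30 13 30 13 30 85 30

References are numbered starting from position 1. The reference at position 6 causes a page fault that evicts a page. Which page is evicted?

30

pos 1: 13 → fault, frames [13]
pos 2: 30 → fault, frames [13, 30]
pos 3: 13 → hit
pos 4: 59 → fault, evict 30, frames [13, 59]
pos 5: 30 → fault, evict 59, frames [13, 30]
pos 6: 25 → fault, evict 30, frames [13, 25]
At position 6, page 30 is evicted.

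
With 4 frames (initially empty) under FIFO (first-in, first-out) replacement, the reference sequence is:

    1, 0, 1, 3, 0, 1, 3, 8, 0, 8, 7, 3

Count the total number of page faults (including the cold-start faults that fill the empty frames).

1 -> fault, frames [1]
0 -> fault, frames [1, 0]
1 -> hit
3 -> fault, frames [1, 0, 3]
0 -> hit
1 -> hit
3 -> hit
8 -> fault, frames [1, 0, 3, 8]
0 -> hit
8 -> hit
7 -> fault, evict 1, frames [0, 3, 8, 7]
3 -> hit
Page faults: 5.

5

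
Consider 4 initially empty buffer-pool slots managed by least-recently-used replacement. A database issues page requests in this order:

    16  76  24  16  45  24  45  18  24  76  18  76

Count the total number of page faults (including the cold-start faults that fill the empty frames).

16 → miss, frames (16)
76 → miss, frames (16 76)
24 → miss, frames (16 76 24)
16 → hit
45 → miss, frames (76 24 16 45)
24 → hit
45 → hit
18 → miss, evict 76, frames (16 24 45 18)
24 → hit
76 → miss, evict 16, frames (45 18 24 76)
18 → hit
76 → hit
Page faults: 6.

6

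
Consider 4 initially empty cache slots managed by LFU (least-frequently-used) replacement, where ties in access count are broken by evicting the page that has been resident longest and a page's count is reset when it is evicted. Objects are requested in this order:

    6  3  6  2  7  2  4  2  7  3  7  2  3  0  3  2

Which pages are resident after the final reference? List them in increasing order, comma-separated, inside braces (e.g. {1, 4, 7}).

6 → miss, frames {6}
3 → miss, frames {6,3}
6 → hit
2 → miss, frames {6,3,2}
7 → miss, frames {6,3,2,7}
2 → hit
4 → miss, evict 3, frames {6,2,7,4}
2 → hit
7 → hit
3 → miss, evict 4, frames {6,2,7,3}
7 → hit
2 → hit
3 → hit
0 → miss, evict 6, frames {2,7,3,0}
3 → hit
2 → hit

{0, 2, 3, 7}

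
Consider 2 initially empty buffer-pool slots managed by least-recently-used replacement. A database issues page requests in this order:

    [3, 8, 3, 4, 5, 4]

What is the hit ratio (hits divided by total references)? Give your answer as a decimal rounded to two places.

3: fault, frames (3)
8: fault, frames (3 8)
3: hit
4: fault, evict 8, frames (3 4)
5: fault, evict 3, frames (4 5)
4: hit
Hits: 2 of 6 references → 2/6 = 0.3333.

0.33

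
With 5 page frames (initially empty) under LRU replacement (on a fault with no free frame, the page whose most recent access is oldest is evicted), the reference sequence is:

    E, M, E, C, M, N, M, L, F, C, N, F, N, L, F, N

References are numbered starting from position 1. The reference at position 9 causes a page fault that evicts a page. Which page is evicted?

pos 1: E → fault, frames [E]
pos 2: M → fault, frames [E, M]
pos 3: E → hit
pos 4: C → fault, frames [M, E, C]
pos 5: M → hit
pos 6: N → fault, frames [E, C, M, N]
pos 7: M → hit
pos 8: L → fault, frames [E, C, N, M, L]
pos 9: F → fault, evict E, frames [C, N, M, L, F]
At position 9, page E is evicted.

E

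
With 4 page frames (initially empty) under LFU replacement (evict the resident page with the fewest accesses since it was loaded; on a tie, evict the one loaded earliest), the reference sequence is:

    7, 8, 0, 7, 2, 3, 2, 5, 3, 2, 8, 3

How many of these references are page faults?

7: fault, frames [7]
8: fault, frames [7, 8]
0: fault, frames [7, 8, 0]
7: hit
2: fault, frames [7, 8, 0, 2]
3: fault, evict 8, frames [7, 0, 2, 3]
2: hit
5: fault, evict 0, frames [7, 2, 3, 5]
3: hit
2: hit
8: fault, evict 5, frames [7, 2, 3, 8]
3: hit
Page faults: 7.

7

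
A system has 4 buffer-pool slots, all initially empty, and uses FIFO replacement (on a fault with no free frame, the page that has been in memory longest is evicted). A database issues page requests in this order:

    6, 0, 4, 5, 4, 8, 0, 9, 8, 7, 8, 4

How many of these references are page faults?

6 → miss, frames [6]
0 → miss, frames [6, 0]
4 → miss, frames [6, 0, 4]
5 → miss, frames [6, 0, 4, 5]
4 → hit
8 → miss, evict 6, frames [0, 4, 5, 8]
0 → hit
9 → miss, evict 0, frames [4, 5, 8, 9]
8 → hit
7 → miss, evict 4, frames [5, 8, 9, 7]
8 → hit
4 → miss, evict 5, frames [8, 9, 7, 4]
Page faults: 8.

8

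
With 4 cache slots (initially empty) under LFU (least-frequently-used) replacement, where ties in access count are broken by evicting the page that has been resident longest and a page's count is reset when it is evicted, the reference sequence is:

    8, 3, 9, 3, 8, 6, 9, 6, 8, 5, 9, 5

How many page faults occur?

8: fault, frames [8]
3: fault, frames [8, 3]
9: fault, frames [8, 3, 9]
3: hit
8: hit
6: fault, frames [8, 3, 9, 6]
9: hit
6: hit
8: hit
5: fault, evict 3, frames [8, 9, 6, 5]
9: hit
5: hit
Page faults: 5.

5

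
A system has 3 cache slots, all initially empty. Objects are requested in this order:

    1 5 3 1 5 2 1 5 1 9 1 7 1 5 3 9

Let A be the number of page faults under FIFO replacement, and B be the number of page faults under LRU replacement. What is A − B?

Under FIFO: F F F . . F F F . F . F F F F F → 12 faults.
Under LRU: F F F . . F . . . F . F . F F F → 9 faults.
A − B = 12 − 9 = 3.

3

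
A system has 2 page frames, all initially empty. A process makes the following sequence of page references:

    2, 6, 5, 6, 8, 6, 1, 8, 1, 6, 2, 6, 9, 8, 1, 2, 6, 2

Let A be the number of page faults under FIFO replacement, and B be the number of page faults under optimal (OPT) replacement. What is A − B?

Under FIFO: F F F . F F F F . F F . F F F F F . → 14 faults.
Under OPT: F F F . F . F . . F F . F F F . F . → 11 faults.
A − B = 14 − 11 = 3.

3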